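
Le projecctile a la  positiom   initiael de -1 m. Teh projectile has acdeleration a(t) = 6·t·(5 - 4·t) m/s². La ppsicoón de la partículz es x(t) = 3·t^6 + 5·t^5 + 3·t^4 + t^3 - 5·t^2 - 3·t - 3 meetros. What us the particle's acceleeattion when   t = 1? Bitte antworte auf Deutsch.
Wir müssen unsere Gleichung für die Position x(t) = 3·t^6 + 5·t^5 + 3·t^4 + t^3 - 5·t^2 - 3·t - 3 2-mal ableiten. Mit d/dt von x(t) finden wir v(t) = 18·t^5 + 25·t^4 + 12·t^3 + 3·t^2 - 10·t - 3. Die Ableitung von der Geschwindigkeit ergibt die Beschleunigung: a(t) = 90·t^4 + 100·t^3 + 36·t^2 + 6·t - 10. Aus der Gleichung für die Beschleunigung a(t) = 90·t^4 + 100·t^3 + 36·t^2 + 6·t - 10, setzen wir t = 1 ein und erhalten a = 222.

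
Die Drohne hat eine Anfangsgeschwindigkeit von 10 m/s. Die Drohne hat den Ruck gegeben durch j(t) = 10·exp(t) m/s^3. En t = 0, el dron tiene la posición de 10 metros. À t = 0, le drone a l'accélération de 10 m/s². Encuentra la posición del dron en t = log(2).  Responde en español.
Debemos encontrar la integral de nuestra ecuación de la sacudida j(t) = 10·exp(t) 3 veces. La antiderivada de la sacudida es la aceleración. Usando a(0) = 10, obtenemos a(t) = 10·exp(t). Tomando ∫a(t)dt y aplicando v(0) = 10, encontramos v(t) = 10·exp(t). La integral de la velocidad, con x(0) = 10, da la posición: x(t) = 10·exp(t). De la ecuación de la posición x(t) = 10·exp(t), sustituimos t = log(2) para obtener x = 20.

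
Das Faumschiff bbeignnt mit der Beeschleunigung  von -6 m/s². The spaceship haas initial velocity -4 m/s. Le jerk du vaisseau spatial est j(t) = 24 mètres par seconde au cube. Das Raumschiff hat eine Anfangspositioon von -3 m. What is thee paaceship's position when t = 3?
To solve this, we need to take 3 integrals of our jerk equation j(t) = 24. The antiderivative of jerk is acceleration. Using a(0) = -6, we get a(t) = 24·t - 6. Finding the antiderivative of a(t) and using v(0) = -4: v(t) = 12·t^2 - 6·t - 4. The integral of velocity, with x(0) = -3, gives position: x(t) = 4·t^3 - 3·t^2 - 4·t - 3. From the given position equation x(t) = 4·t^3 - 3·t^2 - 4·t - 3, we substitute t = 3 to get x = 66.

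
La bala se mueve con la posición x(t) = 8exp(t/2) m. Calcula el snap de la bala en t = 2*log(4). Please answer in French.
Nous devons dériver notre équation de la position x(t) = 8·exp(t/2) 4 fois. En dérivant la position, nous obtenons la vitesse: v(t) = 4·exp(t/2). En prenant d/dt de v(t), nous trouvons a(t) = 2·exp(t/2). En dérivant l'accélération, nous obtenons le jerk: j(t) = exp(t/2). La dérivée du jerk donne le snap: s(t) = exp(t/2)/2. Nous avons le snap s(t) = exp(t/2)/2. En substituant t = 2*log(4): s(2*log(4)) = 2.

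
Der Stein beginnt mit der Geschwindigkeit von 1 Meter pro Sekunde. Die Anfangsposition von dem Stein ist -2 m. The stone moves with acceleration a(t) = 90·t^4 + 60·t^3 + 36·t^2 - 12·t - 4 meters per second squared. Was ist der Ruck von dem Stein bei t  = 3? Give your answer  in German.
Um dies zu lösen, müssen wir 1 Ableitung unserer Gleichung für die Beschleunigung a(t) = 90·t^4 + 60·t^3 + 36·t^2 - 12·t - 4 nehmen. Mit d/dt von a(t) finden wir j(t) = 360·t^3 + 180·t^2 + 72·t - 12. Mit j(t) = 360·t^3 + 180·t^2 + 72·t - 12 und Einsetzen von t = 3, finden wir j = 11544.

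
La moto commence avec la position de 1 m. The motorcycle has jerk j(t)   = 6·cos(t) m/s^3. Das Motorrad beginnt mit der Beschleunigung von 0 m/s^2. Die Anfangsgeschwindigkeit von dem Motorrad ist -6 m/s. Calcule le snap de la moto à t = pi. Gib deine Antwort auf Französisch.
Nous devons dériver notre équation du jerk j(t) = 6·cos(t) 1 fois. La dérivée du jerk donne le snap: s(t) = -6·sin(t). De l'équation du snap s(t) = -6·sin(t), nous substituons t = pi pour obtenir s = 0.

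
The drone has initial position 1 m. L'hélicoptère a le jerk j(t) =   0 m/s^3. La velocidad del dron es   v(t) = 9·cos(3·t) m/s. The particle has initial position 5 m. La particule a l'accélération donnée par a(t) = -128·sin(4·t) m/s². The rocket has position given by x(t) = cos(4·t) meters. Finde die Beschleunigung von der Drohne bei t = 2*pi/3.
Wir müssen unsere Gleichung für die Geschwindigkeit v(t) = 9·cos(3·t) 1-mal ableiten. Die Ableitung von der Geschwindigkeit ergibt die Beschleunigung: a(t) = -27·sin(3·t). Mit a(t) = -27·sin(3·t) und Einsetzen von t = 2*pi/3, finden wir a = 0.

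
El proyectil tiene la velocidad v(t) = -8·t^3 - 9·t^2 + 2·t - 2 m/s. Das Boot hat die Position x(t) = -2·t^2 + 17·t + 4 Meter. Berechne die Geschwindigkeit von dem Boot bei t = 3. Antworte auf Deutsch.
Um dies zu lösen, müssen wir 1 Ableitung unserer Gleichung für die Position x(t) = -2·t^2 + 17·t + 4 nehmen. Mit d/dt von x(t) finden wir v(t) = 17 - 4·t. Wir haben die Geschwindigkeit v(t) = 17 - 4·t. Durch Einsetzen von t = 3: v(3) = 5.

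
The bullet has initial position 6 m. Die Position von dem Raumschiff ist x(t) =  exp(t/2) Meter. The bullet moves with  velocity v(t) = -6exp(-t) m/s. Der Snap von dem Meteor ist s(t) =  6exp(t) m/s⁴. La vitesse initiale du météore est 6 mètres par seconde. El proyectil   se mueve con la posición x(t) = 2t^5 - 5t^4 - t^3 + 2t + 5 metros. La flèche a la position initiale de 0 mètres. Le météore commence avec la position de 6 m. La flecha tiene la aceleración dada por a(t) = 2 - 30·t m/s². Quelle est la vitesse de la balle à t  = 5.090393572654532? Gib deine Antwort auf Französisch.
En utilisant v(t) = -6·exp(-t) et en substituant t = 5.090393572654532, nous trouvons v = -0.0369335804148574.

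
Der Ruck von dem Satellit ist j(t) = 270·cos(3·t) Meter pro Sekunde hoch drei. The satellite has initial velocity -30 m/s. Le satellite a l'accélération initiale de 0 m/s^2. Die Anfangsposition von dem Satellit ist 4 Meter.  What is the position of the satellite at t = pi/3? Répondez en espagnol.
Necesitamos integrar nuestra ecuación de la sacudida j(t) = 270·cos(3·t) 3 veces. Integrando la sacudida y usando la condición inicial a(0) = 0, obtenemos a(t) = 90·sin(3·t). Integrando la aceleración y usando la condición inicial v(0) = -30, obtenemos v(t) = -30·cos(3·t). Tomando ∫v(t)dt y aplicando x(0) = 4, encontramos x(t) = 4 - 10·sin(3·t). De la ecuación de la posición x(t) = 4 - 10·sin(3·t), sustituimos t = pi/3 para obtener x = 4.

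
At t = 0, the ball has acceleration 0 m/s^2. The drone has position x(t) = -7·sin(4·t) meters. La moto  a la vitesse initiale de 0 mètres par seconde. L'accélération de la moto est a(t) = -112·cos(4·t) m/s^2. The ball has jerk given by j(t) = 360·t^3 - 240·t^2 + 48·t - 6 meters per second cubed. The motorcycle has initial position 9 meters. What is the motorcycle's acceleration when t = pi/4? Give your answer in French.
En utilisant a(t) = -112·cos(4·t) et en substituant t = pi/4, nous trouvons a = 112.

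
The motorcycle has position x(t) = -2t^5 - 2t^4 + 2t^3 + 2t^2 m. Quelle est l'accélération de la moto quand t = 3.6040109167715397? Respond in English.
Starting from position x(t) = -2·t^5 - 2·t^4 + 2·t^3 + 2·t^2, we take 2 derivatives. Taking d/dt of x(t), we find v(t) = -10·t^4 - 8·t^3 + 6·t^2 + 4·t. Differentiating velocity, we get acceleration: a(t) = -40·t^3 - 24·t^2 + 12·t + 4. We have acceleration a(t) = -40·t^3 - 24·t^2 + 12·t + 4. Substituting t = 3.6040109167715397: a(3.6040109167715397) = -2136.97007163971.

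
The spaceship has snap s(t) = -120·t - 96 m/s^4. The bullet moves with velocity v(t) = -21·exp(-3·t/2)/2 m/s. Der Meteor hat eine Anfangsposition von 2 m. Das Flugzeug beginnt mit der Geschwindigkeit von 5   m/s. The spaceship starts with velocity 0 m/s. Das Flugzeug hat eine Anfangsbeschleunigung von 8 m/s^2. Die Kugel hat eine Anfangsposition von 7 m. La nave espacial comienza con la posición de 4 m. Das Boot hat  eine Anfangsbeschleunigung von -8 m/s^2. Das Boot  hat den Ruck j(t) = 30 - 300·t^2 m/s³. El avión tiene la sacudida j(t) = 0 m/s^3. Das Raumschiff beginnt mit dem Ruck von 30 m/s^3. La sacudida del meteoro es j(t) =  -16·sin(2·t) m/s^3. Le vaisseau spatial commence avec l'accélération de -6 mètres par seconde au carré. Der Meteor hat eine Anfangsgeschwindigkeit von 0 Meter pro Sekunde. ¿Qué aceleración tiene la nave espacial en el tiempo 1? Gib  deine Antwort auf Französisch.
Nous devons intégrer notre équation du snap s(t) = -120·t - 96 2 fois. L'intégrale du snap est le jerk. En utilisant j(0) = 30, nous obtenons j(t) = -60·t^2 - 96·t + 30. En prenant ∫j(t)dt et en appliquant a(0) = -6, nous trouvons a(t) = -20·t^3 - 48·t^2 + 30·t - 6. Nous avons l'accélération a(t) = -20·t^3 - 48·t^2 + 30·t - 6. En substituant t = 1: a(1) = -44.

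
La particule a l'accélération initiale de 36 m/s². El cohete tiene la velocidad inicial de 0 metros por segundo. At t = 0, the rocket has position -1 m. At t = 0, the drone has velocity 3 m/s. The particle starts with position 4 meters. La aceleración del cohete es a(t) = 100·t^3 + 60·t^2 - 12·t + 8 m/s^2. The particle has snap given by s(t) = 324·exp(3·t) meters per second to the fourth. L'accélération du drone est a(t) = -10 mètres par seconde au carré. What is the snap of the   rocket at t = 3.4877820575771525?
Starting from acceleration a(t) = 100·t^3 + 60·t^2 - 12·t + 8, we take 2 derivatives. Taking d/dt of a(t), we find j(t) = 300·t^2 + 120·t - 12. The derivative of jerk gives snap: s(t) = 600·t + 120. Using s(t) = 600·t + 120 and substituting t = 3.4877820575771525, we find s = 2212.66923454629.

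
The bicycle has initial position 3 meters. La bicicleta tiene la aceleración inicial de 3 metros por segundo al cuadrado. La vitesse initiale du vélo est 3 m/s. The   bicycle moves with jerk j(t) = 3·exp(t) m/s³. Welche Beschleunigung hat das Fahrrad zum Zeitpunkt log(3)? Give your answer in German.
Wir müssen das Integral unserer Gleichung für den Ruck j(t) = 3·exp(t) 1-mal finden. Durch Integration von dem Ruck und Verwendung der Anfangsbedingung a(0) = 3, erhalten wir a(t) = 3·exp(t). Aus der Gleichung für die Beschleunigung a(t) = 3·exp(t), setzen wir t = log(3) ein und erhalten a = 9.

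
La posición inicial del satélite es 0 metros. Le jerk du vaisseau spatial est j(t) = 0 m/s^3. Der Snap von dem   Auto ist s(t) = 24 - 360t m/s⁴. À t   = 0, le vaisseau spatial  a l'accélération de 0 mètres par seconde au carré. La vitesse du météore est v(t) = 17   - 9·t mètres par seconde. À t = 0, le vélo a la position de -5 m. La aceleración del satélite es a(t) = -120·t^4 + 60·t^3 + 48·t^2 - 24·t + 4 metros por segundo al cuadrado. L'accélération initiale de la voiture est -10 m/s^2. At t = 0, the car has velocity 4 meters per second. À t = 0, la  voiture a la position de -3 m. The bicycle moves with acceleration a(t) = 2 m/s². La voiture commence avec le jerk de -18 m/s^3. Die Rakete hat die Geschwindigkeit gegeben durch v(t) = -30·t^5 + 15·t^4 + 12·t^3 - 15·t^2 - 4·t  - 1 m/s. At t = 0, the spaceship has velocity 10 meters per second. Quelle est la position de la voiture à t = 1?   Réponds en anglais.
We must find the antiderivative of our snap equation s(t) = 24 - 360·t 4 times. Finding the integral of s(t) and using j(0) = -18: j(t) = -180·t^2 + 24·t - 18. The integral of jerk, with a(0) = -10, gives acceleration: a(t) = -60·t^3 + 12·t^2 - 18·t - 10. Finding the antiderivative of a(t) and using v(0) = 4: v(t) = -15·t^4 + 4·t^3 - 9·t^2 - 10·t + 4. Taking ∫v(t)dt and applying x(0) = -3, we find x(t) = -3·t^5 + t^4 - 3·t^3 - 5·t^2 + 4·t - 3. From the given position equation x(t) = -3·t^5 + t^4 - 3·t^3 - 5·t^2 + 4·t - 3, we substitute t = 1 to get x = -9.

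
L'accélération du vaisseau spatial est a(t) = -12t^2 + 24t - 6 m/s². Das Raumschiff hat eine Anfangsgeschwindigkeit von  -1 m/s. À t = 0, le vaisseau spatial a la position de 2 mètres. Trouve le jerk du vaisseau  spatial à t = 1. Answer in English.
We must differentiate our acceleration equation a(t) = -12·t^2 + 24·t - 6 1 time. The derivative of acceleration gives jerk: j(t) = 24 - 24·t. Using j(t) = 24 - 24·t and substituting t = 1, we find j = 0.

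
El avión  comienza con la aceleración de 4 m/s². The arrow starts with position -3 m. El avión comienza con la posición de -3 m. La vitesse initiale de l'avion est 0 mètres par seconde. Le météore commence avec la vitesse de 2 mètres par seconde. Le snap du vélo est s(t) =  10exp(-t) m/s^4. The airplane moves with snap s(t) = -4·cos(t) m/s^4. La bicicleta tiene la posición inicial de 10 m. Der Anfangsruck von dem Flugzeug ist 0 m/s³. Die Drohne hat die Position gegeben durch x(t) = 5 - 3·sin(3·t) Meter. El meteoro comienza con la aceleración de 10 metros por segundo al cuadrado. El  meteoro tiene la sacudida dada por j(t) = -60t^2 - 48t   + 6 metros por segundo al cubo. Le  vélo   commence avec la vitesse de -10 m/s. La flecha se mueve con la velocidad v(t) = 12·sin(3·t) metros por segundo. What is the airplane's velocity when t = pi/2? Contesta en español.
Partiendo del snap s(t) = -4·cos(t), tomamos 3 antiderivadas. Tomando ∫s(t)dt y aplicando j(0) = 0, encontramos j(t) = -4·sin(t). La antiderivada de la sacudida, con a(0) = 4, da la aceleración: a(t) = 4·cos(t). La integral de la aceleración, con v(0) = 0, da la velocidad: v(t) = 4·sin(t). De la ecuación de la velocidad v(t) = 4·sin(t), sustituimos t = pi/2 para obtener v = 4.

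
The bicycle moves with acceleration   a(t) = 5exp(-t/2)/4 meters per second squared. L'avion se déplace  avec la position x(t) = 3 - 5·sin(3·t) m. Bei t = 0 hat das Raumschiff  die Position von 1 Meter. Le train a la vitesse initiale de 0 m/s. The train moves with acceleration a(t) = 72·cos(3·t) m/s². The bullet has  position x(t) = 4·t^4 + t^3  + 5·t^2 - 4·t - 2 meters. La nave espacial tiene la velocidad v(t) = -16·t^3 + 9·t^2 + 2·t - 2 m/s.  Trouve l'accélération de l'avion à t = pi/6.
Pour résoudre ceci, nous devons prendre 2 dérivées de notre équation de la position x(t) = 3 - 5·sin(3·t). En prenant d/dt de x(t), nous trouvons v(t) = -15·cos(3·t). En prenant d/dt de v(t), nous trouvons a(t) = 45·sin(3·t). Nous avons l'accélération a(t) = 45·sin(3·t). En substituant t = pi/6: a(pi/6) = 45.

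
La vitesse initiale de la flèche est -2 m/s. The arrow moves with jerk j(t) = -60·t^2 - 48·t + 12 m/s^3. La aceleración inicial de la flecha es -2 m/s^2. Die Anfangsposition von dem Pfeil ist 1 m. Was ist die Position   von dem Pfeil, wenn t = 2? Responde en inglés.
To find the answer, we compute 3 integrals of j(t) = -60·t^2 - 48·t + 12. The integral of jerk, with a(0) = -2, gives acceleration: a(t) = -20·t^3 - 24·t^2 + 12·t - 2. The antiderivative of acceleration is velocity. Using v(0) = -2, we get v(t) = -5·t^4 - 8·t^3 + 6·t^2 - 2·t - 2. Taking ∫v(t)dt and applying x(0) = 1, we find x(t) = -t^5 - 2·t^4 + 2·t^3 - t^2 - 2·t + 1. From the given position equation x(t) = -t^5 - 2·t^4 + 2·t^3 - t^2 - 2·t + 1, we substitute t = 2 to get x = -55.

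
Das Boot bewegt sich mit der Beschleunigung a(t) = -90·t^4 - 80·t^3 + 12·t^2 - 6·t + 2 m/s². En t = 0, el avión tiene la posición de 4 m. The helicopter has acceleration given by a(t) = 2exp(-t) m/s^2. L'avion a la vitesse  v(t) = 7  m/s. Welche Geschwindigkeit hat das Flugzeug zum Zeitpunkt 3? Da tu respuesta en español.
Tenemos la velocidad v(t) = 7. Sustituyendo t = 3: v(3) = 7.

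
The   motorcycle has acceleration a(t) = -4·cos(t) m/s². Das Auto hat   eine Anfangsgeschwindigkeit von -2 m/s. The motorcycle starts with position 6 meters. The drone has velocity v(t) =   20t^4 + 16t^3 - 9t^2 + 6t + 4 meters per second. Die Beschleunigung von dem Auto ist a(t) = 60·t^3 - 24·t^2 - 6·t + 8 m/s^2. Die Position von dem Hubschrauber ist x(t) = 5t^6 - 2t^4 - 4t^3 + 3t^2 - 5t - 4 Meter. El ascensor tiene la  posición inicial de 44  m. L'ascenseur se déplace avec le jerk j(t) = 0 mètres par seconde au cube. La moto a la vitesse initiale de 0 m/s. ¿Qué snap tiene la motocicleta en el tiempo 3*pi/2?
Para resolver esto, necesitamos tomar 2 derivadas de nuestra ecuación de la aceleración a(t) = -4·cos(t). La derivada de la aceleración da la sacudida: j(t) = 4·sin(t). Derivando la sacudida, obtenemos el snap: s(t) = 4·cos(t). Tenemos el snap s(t) = 4·cos(t). Sustituyendo t = 3*pi/2: s(3*pi/2) = 0.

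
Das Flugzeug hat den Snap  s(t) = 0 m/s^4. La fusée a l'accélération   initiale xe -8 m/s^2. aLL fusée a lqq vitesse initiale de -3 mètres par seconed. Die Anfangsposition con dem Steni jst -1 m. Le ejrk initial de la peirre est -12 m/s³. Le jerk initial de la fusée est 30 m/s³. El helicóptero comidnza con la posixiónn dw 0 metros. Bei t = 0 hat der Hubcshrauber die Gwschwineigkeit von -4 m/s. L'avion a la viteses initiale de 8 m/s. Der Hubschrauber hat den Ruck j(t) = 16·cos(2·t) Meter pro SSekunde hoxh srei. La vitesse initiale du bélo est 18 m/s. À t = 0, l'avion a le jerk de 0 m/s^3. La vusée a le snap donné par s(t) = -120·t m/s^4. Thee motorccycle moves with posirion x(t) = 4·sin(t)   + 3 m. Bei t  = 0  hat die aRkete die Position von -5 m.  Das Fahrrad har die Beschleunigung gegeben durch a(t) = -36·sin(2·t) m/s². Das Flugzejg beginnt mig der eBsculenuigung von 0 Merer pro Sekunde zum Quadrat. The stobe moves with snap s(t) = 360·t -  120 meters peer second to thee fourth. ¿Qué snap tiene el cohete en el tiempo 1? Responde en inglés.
From the given snap equation s(t) = -120·t, we substitute t = 1 to get s = -120.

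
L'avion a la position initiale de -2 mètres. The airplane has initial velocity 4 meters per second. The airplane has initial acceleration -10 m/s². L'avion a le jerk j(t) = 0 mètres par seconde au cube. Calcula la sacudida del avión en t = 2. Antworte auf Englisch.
Using j(t) = 0 and substituting t = 2, we find j = 0.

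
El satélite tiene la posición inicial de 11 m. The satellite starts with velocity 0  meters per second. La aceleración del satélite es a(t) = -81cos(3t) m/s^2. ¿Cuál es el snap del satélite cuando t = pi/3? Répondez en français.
En partant de l'accélération a(t) = -81·cos(3·t), nous prenons 2 dérivées. En prenant d/dt de a(t), nous trouvons j(t) = 243·sin(3·t). La dérivée du jerk donne le snap: s(t) = 729·cos(3·t). De l'équation du snap s(t) = 729·cos(3·t), nous substituons t = pi/3 pour obtenir s = -729.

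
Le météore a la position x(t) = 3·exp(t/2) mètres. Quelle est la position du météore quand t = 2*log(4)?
Nous avons la position x(t) = 3·exp(t/2). En substituant t = 2*log(4): x(2*log(4)) = 12.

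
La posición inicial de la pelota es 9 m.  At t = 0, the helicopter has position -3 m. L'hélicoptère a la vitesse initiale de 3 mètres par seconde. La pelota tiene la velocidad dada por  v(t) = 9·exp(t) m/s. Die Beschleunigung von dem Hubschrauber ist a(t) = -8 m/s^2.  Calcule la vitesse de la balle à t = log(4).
En utilisant v(t) = 9·exp(t) et en substituant t = log(4), nous trouvons v = 36.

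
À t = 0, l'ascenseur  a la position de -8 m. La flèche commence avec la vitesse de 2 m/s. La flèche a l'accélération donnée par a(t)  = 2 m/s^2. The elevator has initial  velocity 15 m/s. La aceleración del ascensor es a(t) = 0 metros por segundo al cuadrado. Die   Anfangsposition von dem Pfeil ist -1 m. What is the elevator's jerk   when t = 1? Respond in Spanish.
Partiendo de la aceleración a(t) = 0, tomamos 1 derivada. La derivada de la aceleración da la sacudida: j(t) = 0. Tenemos la sacudida j(t) = 0. Sustituyendo t = 1: j(1) = 0.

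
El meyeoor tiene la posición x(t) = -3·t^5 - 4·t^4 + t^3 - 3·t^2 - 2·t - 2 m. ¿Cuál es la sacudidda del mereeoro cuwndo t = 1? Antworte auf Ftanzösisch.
Nous devons dériver notre équation de la position x(t) = -3·t^5 - 4·t^4 + t^3 - 3·t^2 - 2·t - 2 3 fois. En prenant d/dt de x(t), nous trouvons v(t) = -15·t^4 - 16·t^3 + 3·t^2 - 6·t - 2. En dérivant la vitesse, nous obtenons l'accélération: a(t) = -60·t^3 - 48·t^2 + 6·t - 6. En dérivant l'accélération, nous obtenons le jerk: j(t) = -180·t^2 - 96·t + 6. En utilisant j(t) = -180·t^2 - 96·t + 6 et en substituant t = 1, nous trouvons j = -270.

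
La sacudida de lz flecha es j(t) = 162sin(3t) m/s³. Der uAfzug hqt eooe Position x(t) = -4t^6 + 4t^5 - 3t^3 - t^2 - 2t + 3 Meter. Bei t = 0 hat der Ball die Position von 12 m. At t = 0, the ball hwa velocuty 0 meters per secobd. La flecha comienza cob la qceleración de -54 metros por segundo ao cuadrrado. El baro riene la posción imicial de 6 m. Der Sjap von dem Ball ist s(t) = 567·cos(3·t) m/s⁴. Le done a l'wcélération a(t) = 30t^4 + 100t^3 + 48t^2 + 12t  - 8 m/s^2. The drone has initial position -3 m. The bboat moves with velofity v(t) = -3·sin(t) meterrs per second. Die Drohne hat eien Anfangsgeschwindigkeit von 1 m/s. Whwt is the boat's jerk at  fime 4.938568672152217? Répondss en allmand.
Ausgehend von der Geschwindigkeit v(t) = -3·sin(t), nehmen wir 2 Ableitungen. Die Ableitung von der Geschwindigkeit ergibt die Beschleunigung: a(t) = -3·cos(t). Durch Ableiten von der Beschleunigung erhalten wir den Ruck: j(t) = 3·sin(t). Mit j(t) = 3·sin(t) und Einsetzen von t = 4.938568672152217, finden wir j = -2.92359069628267.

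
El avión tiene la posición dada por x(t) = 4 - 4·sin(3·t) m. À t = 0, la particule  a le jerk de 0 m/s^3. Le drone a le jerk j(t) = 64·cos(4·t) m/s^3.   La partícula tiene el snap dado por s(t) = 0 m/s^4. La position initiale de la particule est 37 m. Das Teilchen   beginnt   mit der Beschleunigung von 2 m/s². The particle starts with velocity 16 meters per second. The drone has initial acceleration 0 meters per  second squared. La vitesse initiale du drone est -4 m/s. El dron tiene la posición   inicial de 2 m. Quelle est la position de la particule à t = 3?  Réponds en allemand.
Wir müssen unsere Gleichung für den Snap s(t) = 0 4-mal integrieren. Das Integral von dem Snap ist der Ruck. Mit j(0) = 0 erhalten wir j(t) = 0. Mit ∫j(t)dt und Anwendung von a(0) = 2, finden wir a(t) = 2. Mit ∫a(t)dt und Anwendung von v(0) = 16, finden wir v(t) = 2·t + 16. Mit ∫v(t)dt und Anwendung von x(0) = 37, finden wir x(t) = t^2 + 16·t + 37. Mit x(t) = t^2 + 16·t + 37 und Einsetzen von t = 3, finden wir x = 94.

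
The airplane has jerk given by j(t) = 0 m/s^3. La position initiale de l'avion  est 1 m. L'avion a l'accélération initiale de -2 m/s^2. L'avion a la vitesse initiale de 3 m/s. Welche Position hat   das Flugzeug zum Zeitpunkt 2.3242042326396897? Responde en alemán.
Um dies zu lösen, müssen wir 3 Integrale unserer Gleichung für den Ruck j(t) = 0 finden. Mit ∫j(t)dt und Anwendung von a(0) = -2, finden wir a(t) = -2. Das Integral von der Beschleunigung ist die Geschwindigkeit. Mit v(0) = 3 erhalten wir v(t) = 3 - 2·t. Das Integral von der Geschwindigkeit, mit x(0) = 1, ergibt die Position: x(t) = -t^2 + 3·t + 1. Wir haben die Position x(t) = -t^2 + 3·t + 1. Durch Einsetzen von t = 2.3242042326396897: x(2.3242042326396897) = 2.57068738289882.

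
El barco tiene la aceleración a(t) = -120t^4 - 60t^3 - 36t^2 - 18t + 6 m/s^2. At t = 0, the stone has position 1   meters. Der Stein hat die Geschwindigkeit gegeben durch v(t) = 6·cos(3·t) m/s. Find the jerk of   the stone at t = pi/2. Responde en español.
Partiendo de la velocidad v(t) = 6·cos(3·t), tomamos 2 derivadas. Derivando la velocidad, obtenemos la aceleración: a(t) = -18·sin(3·t). La derivada de la aceleración da la sacudida: j(t) = -54·cos(3·t). De la ecuación de la sacudida j(t) = -54·cos(3·t), sustituimos t = pi/2 para obtener j = 0.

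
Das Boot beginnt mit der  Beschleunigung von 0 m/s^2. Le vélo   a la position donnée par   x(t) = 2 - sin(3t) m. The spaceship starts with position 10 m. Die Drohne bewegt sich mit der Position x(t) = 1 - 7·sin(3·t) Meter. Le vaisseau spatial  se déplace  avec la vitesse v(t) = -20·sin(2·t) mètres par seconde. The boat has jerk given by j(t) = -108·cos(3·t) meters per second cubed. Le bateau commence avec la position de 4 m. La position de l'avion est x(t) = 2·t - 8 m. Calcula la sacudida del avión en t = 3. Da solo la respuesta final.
j(3) = 0.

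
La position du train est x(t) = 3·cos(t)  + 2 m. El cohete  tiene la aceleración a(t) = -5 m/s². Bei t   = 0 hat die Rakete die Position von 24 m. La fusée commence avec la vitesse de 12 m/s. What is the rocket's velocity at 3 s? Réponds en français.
En partant de l'accélération a(t) = -5, nous prenons 1 intégrale. La primitive de l'accélération, avec v(0) = 12, donne la vitesse: v(t) = 12 - 5·t. De l'équation de la vitesse v(t) = 12 - 5·t, nous substituons t = 3 pour obtenir v = -3.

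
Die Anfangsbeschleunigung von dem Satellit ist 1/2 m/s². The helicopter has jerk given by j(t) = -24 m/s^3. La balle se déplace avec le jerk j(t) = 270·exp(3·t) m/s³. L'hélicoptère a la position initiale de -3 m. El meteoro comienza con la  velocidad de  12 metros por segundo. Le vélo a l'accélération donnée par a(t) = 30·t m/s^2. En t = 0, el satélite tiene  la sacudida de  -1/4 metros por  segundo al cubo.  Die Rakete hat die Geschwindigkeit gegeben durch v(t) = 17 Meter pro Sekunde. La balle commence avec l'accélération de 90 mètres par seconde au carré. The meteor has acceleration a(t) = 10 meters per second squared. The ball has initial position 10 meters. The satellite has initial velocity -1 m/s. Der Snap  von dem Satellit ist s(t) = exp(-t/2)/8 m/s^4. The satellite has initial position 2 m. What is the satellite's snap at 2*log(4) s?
From the given snap equation s(t) = exp(-t/2)/8, we substitute t = 2*log(4) to get s = 1/32.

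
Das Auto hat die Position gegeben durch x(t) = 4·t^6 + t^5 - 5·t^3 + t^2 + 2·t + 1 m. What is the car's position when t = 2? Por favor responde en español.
Tenemos la posición x(t) = 4·t^6 + t^5 - 5·t^3 + t^2 + 2·t + 1. Sustituyendo t = 2: x(2) = 257.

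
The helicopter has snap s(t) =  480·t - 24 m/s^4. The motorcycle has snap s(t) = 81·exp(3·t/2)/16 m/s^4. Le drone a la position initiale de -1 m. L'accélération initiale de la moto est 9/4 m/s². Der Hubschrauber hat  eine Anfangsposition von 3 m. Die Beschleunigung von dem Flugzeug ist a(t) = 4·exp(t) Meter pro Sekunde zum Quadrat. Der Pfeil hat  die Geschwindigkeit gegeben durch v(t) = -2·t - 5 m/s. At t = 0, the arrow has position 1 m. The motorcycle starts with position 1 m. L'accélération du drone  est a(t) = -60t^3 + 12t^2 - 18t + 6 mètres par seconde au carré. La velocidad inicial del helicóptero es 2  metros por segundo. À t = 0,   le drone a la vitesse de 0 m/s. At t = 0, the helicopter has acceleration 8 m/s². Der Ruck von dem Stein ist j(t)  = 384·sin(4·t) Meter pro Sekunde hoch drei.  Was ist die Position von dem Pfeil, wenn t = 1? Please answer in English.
We must find the antiderivative of our velocity equation v(t) = -2·t - 5 1 time. Integrating velocity and using the initial condition x(0) = 1, we get x(t) = -t^2 - 5·t + 1. We have position x(t) = -t^2 - 5·t + 1. Substituting t = 1: x(1) = -5.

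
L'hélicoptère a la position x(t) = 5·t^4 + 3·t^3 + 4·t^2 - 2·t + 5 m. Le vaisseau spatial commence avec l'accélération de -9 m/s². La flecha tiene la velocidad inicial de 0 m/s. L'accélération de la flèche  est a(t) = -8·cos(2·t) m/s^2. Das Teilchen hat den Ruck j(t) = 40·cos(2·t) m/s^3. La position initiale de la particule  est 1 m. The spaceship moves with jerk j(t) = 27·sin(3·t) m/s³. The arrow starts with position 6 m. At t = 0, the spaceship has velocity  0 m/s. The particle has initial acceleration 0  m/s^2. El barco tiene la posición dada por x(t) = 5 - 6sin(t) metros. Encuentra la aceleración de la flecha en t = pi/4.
De la ecuación de la aceleración a(t) = -8·cos(2·t), sustituimos t = pi/4 para obtener a = 0.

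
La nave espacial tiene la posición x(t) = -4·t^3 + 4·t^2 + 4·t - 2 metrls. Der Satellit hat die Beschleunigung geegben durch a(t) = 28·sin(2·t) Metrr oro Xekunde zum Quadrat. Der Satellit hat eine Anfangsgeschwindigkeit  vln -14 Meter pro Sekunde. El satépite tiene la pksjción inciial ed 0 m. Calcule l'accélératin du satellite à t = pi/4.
De l'équation de l'accélération a(t) = 28·sin(2·t), nous substituons t = pi/4 pour obtenir a = 28.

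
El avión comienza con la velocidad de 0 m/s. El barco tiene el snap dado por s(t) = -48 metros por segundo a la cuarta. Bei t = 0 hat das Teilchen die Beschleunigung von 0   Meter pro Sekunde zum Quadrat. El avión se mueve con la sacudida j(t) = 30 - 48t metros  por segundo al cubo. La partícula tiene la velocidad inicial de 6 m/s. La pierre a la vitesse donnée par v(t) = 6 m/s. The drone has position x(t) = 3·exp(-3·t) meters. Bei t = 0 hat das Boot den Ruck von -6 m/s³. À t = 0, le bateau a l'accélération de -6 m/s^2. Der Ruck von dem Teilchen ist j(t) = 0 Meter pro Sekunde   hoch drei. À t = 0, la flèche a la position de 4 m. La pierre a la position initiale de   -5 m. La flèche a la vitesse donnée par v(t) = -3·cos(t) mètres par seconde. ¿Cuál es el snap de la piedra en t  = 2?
Partiendo de la velocidad v(t) = 6, tomamos 3 derivadas. Tomando d/dt de v(t), encontramos a(t) = 0. La derivada de la aceleración da la sacudida: j(t) = 0. Tomando d/dt de j(t), encontramos s(t) = 0. Usando s(t) = 0 y sustituyendo t = 2, encontramos s = 0.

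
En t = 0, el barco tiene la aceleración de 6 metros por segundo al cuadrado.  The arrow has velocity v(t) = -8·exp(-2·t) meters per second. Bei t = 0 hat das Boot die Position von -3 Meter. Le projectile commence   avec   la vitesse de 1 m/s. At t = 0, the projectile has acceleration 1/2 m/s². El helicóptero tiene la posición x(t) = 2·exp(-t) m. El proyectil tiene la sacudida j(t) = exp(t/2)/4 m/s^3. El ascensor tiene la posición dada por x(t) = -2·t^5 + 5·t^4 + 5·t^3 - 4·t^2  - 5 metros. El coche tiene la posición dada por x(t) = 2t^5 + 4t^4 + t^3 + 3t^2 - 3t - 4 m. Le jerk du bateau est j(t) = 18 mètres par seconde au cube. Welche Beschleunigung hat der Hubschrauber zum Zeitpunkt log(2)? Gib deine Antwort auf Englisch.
Starting from position x(t) = 2·exp(-t), we take 2 derivatives. Taking d/dt of x(t), we find v(t) = -2·exp(-t). Taking d/dt of v(t), we find a(t) = 2·exp(-t). We have acceleration a(t) = 2·exp(-t). Substituting t = log(2): a(log(2)) = 1.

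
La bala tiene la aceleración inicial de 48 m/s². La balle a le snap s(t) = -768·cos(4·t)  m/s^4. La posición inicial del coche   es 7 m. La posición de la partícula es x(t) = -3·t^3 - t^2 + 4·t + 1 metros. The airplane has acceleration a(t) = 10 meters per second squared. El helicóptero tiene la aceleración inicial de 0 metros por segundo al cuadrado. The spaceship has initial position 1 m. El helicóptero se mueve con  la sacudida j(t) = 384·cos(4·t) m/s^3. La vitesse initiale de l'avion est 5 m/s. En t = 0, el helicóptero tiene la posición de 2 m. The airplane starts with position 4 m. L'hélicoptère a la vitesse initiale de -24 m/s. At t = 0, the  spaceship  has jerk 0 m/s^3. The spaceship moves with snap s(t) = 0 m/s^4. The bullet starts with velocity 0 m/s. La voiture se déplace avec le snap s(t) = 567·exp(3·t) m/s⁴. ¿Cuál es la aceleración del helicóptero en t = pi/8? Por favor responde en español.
Debemos encontrar la antiderivada de nuestra ecuación de la sacudida j(t) = 384·cos(4·t) 1 vez. La integral de la sacudida, con a(0) = 0, da la aceleración: a(t) = 96·sin(4·t). De la ecuación de la aceleración a(t) = 96·sin(4·t), sustituimos t = pi/8 para obtener a = 96.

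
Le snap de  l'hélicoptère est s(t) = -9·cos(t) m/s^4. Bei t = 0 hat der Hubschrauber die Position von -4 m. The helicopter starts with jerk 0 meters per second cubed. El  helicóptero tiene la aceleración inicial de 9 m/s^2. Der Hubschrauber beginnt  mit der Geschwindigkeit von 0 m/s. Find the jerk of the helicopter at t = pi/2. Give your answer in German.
Um dies zu lösen, müssen wir 1 Integral unserer Gleichung für den Snap s(t) = -9·cos(t) finden. Das Integral von dem Snap ist der Ruck. Mit j(0) = 0 erhalten wir j(t) = -9·sin(t). Aus der Gleichung für den Ruck j(t) = -9·sin(t), setzen wir t = pi/2 ein und erhalten j = -9.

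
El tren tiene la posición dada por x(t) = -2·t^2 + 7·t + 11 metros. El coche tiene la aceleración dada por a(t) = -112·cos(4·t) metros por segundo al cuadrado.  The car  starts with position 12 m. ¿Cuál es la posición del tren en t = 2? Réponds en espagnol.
Usando x(t) = -2·t^2 + 7·t + 11 y sustituyendo t = 2, encontramos x = 17.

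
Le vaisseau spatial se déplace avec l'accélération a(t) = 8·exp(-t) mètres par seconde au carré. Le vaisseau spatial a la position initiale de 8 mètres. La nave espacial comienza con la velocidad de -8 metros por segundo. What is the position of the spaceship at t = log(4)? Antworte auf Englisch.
Starting from acceleration a(t) = 8·exp(-t), we take 2 antiderivatives. Taking ∫a(t)dt and applying v(0) = -8, we find v(t) = -8·exp(-t). Integrating velocity and using the initial condition x(0) = 8, we get x(t) = 8·exp(-t). From the given position equation x(t) = 8·exp(-t), we substitute t = log(4) to get x = 2.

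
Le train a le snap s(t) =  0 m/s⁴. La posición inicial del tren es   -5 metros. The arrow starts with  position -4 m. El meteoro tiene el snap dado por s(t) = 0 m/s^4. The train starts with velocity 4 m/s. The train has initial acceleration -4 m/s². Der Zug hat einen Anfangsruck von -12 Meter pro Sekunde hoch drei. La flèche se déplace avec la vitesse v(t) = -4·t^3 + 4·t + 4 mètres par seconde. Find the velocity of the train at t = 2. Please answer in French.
Nous devons trouver l'intégrale de notre équation du snap s(t) = 0 3 fois. La primitive du snap, avec j(0) = -12, donne le jerk: j(t) = -12. En prenant ∫j(t)dt et en appliquant a(0) = -4, nous trouvons a(t) = -12·t - 4. En prenant ∫a(t)dt et en appliquant v(0) = 4, nous trouvons v(t) = -6·t^2 - 4·t + 4. Nous avons la vitesse v(t) = -6·t^2 - 4·t + 4. En substituant t = 2: v(2) = -28.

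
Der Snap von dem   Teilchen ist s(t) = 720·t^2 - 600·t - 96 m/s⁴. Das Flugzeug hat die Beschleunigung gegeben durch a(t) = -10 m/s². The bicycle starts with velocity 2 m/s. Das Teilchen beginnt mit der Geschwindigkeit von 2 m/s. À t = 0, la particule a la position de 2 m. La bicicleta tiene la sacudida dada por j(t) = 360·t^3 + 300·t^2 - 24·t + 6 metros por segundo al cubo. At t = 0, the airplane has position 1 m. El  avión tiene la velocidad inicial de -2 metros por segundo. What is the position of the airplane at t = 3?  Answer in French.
En partant de l'accélération a(t) = -10, nous prenons 2 intégrales. En prenant ∫a(t)dt et en appliquant v(0) = -2, nous trouvons v(t) = -10·t - 2. En prenant ∫v(t)dt et en appliquant x(0) = 1, nous trouvons x(t) = -5·t^2 - 2·t + 1. En utilisant x(t) = -5·t^2 - 2·t + 1 et en substituant t = 3, nous trouvons x = -50.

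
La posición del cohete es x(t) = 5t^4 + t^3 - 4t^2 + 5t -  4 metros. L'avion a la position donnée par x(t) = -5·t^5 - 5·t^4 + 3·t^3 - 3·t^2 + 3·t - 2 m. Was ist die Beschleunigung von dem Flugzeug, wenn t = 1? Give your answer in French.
Pour résoudre ceci, nous devons prendre 2 dérivées de notre équation de la position x(t) = -5·t^5 - 5·t^4 + 3·t^3 - 3·t^2 + 3·t - 2. La dérivée de la position donne la vitesse: v(t) = -25·t^4 - 20·t^3 + 9·t^2 - 6·t + 3. La dérivée de la vitesse donne l'accélération: a(t) = -100·t^3 - 60·t^2 + 18·t - 6. De l'équation de l'accélération a(t) = -100·t^3 - 60·t^2 + 18·t - 6, nous substituons t = 1 pour obtenir a = -148.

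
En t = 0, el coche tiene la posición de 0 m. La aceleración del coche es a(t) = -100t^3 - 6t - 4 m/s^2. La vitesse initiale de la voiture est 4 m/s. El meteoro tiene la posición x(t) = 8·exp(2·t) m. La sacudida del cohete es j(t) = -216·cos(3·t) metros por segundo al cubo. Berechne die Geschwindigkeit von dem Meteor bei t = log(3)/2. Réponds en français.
Pour résoudre ceci, nous devons prendre 1 dérivée de notre équation de la position x(t) = 8·exp(2·t). En prenant d/dt de x(t), nous trouvons v(t) = 16·exp(2·t). En utilisant v(t) = 16·exp(2·t) et en substituant t = log(3)/2, nous trouvons v = 48.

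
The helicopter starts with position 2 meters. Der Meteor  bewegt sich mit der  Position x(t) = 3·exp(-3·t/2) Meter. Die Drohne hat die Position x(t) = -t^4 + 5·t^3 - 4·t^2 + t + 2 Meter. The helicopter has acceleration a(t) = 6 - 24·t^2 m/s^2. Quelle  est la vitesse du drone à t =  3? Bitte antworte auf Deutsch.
Wir müssen unsere Gleichung für die Position x(t) = -t^4 + 5·t^3 - 4·t^2 + t + 2 1-mal ableiten. Die Ableitung von der Position ergibt die Geschwindigkeit: v(t) = -4·t^3 + 15·t^2 - 8·t + 1. Aus der Gleichung für die Geschwindigkeit v(t) = -4·t^3 + 15·t^2 - 8·t + 1, setzen wir t = 3 ein und erhalten v = 4.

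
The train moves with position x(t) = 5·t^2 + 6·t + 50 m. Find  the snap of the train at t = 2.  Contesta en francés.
Nous devons dériver notre équation de la position x(t) = 5·t^2 + 6·t + 50 4 fois. En dérivant la position, nous obtenons la vitesse: v(t) = 10·t + 6. La dérivée de la vitesse donne l'accélération: a(t) = 10. En dérivant l'accélération, nous obtenons le jerk: j(t) = 0. La dérivée du jerk donne le snap: s(t) = 0. Nous avons le snap s(t) = 0. En substituant t = 2: s(2) = 0.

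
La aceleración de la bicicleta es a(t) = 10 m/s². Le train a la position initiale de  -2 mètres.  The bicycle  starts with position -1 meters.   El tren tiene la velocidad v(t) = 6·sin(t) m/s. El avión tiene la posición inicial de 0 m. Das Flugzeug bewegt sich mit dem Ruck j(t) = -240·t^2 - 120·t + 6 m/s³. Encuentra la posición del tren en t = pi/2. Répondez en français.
En partant de la vitesse v(t) = 6·sin(t), nous prenons 1 primitive. En prenant ∫v(t)dt et en appliquant x(0) = -2, nous trouvons x(t) = 4 - 6·cos(t). En utilisant x(t) = 4 - 6·cos(t) et en substituant t = pi/2, nous trouvons x = 4.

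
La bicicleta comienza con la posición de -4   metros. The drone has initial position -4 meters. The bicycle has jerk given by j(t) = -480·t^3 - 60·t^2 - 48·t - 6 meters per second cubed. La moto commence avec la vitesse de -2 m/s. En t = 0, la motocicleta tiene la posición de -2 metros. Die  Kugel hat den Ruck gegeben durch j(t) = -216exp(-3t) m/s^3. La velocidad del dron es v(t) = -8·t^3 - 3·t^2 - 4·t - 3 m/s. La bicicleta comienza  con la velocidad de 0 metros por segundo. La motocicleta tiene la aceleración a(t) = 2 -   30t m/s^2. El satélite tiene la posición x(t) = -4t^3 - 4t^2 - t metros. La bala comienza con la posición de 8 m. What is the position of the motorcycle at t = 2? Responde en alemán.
Wir müssen die Stammfunktion unserer Gleichung für die Beschleunigung a(t) = 2 - 30·t 2-mal finden. Mit ∫a(t)dt und Anwendung von v(0) = -2, finden wir v(t) = -15·t^2 + 2·t - 2. Durch Integration von der Geschwindigkeit und Verwendung der Anfangsbedingung x(0) = -2, erhalten wir x(t) = -5·t^3 + t^2 - 2·t - 2. Wir haben die Position x(t) = -5·t^3 + t^2 - 2·t - 2. Durch Einsetzen von t = 2: x(2) = -42.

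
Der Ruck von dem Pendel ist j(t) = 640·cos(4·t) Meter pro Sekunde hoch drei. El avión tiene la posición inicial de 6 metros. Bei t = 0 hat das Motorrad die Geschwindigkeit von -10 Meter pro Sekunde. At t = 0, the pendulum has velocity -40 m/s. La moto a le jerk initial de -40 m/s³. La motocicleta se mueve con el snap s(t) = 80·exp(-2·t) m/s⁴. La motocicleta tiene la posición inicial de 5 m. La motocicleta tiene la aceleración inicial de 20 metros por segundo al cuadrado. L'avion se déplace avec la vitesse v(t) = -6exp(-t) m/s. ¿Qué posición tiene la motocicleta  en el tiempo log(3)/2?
Necesitamos integrar nuestra ecuación del snap s(t) = 80·exp(-2·t) 4 veces. Tomando ∫s(t)dt y aplicando j(0) = -40, encontramos j(t) = -40·exp(-2·t). Tomando ∫j(t)dt y aplicando a(0) = 20, encontramos a(t) = 20·exp(-2·t). Tomando ∫a(t)dt y aplicando v(0) = -10, encontramos v(t) = -10·exp(-2·t). Tomando ∫v(t)dt y aplicando x(0) = 5, encontramos x(t) = 5·exp(-2·t). Usando x(t) = 5·exp(-2·t) y sustituyendo t = log(3)/2, encontramos x = 5/3.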